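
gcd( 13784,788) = 4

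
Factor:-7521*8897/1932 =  - 2^( - 2)*31^1*41^1*109^1  =  - 138539/4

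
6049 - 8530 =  - 2481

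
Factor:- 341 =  - 11^1 * 31^1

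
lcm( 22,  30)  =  330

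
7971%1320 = 51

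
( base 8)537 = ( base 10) 351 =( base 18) 119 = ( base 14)1b1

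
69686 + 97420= 167106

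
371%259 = 112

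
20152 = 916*22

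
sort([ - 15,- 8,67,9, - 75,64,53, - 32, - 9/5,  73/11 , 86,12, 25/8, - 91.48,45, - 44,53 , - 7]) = [-91.48, - 75, - 44,-32, - 15,  -  8, - 7, - 9/5,25/8, 73/11, 9,12,45,53,53 , 64, 67,86]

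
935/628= 1 +307/628 = 1.49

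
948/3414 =158/569 = 0.28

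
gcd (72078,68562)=1758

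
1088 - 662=426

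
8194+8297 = 16491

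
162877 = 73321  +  89556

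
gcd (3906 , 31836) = 42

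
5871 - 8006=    - 2135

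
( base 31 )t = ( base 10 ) 29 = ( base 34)t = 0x1D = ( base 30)t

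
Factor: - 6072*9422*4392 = -251268006528 = - 2^7*3^3* 7^1*11^1*23^1*61^1*673^1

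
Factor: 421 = 421^1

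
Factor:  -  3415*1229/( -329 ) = 4197035/329 = 5^1*7^ ( - 1 ) * 47^ ( - 1 )*683^1*1229^1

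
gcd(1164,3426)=6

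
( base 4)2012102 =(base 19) 14f6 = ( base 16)2192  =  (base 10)8594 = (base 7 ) 34025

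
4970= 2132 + 2838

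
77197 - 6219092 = -6141895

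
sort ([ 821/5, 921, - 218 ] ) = [ - 218,821/5, 921 ] 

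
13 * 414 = 5382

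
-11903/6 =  - 1984 + 1/6 = -1983.83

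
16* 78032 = 1248512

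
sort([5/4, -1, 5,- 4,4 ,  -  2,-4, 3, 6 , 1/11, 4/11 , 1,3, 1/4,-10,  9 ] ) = [  -  10, - 4 ,-4,-2 , - 1,1/11, 1/4,4/11 , 1,5/4, 3,3, 4,5,6, 9 ]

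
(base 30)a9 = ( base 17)113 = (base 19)G5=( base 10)309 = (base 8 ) 465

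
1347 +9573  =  10920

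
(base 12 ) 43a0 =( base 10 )7464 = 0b1110100101000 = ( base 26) B12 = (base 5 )214324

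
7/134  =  7/134 = 0.05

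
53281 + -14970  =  38311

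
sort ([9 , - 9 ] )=[ - 9,9 ]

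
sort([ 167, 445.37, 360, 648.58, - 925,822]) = [  -  925,  167,360, 445.37, 648.58, 822]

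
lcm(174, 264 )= 7656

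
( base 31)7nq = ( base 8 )16452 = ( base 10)7466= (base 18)150e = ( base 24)CN2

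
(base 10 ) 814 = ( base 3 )1010011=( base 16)32E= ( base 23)1c9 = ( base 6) 3434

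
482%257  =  225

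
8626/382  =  4313/191 = 22.58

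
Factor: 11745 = 3^4*5^1*29^1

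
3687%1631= 425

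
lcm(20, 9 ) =180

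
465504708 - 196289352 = 269215356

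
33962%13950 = 6062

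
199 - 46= 153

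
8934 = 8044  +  890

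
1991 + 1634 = 3625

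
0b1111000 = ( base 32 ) 3O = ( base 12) a0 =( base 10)120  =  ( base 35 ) 3F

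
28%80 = 28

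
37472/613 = 61+79/613 = 61.13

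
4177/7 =4177/7= 596.71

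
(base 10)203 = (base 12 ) 14B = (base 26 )7L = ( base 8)313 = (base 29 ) 70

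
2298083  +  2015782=4313865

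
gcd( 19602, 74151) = 99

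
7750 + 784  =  8534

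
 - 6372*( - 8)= 50976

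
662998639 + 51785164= 714783803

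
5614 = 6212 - 598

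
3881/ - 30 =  - 3881/30 = - 129.37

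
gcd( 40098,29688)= 6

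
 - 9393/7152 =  - 2  +  1637/2384 =-1.31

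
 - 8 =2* ( - 4 ) 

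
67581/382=67581/382 = 176.91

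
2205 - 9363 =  - 7158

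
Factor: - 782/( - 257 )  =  2^1*17^1*23^1*257^(-1) 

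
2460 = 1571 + 889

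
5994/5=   1198 + 4/5 = 1198.80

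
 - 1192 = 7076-8268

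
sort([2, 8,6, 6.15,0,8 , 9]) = [0 , 2, 6 , 6.15,8,8,  9]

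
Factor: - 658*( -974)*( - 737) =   -  472337404 = - 2^2*7^1*11^1*47^1*67^1*487^1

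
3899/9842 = 557/1406 = 0.40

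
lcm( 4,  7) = 28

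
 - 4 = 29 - 33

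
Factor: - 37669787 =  - 37669787^1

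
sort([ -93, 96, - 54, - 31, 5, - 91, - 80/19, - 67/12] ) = [ - 93, - 91,-54,- 31 , - 67/12, - 80/19, 5, 96]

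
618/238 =309/119= 2.60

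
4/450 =2/225=0.01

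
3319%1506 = 307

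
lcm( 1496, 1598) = 70312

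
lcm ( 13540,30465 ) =121860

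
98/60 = 1+19/30 = 1.63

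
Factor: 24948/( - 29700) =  - 21/25 = - 3^1 *5^( - 2 ) * 7^1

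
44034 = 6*7339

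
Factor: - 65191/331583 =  - 7^(- 1)*101^ ( - 1)* 139^1  =  - 139/707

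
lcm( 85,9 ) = 765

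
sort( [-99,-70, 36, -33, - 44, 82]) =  [-99, - 70, - 44, - 33  ,  36,  82]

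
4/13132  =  1/3283=0.00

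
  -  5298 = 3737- 9035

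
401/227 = 401/227 =1.77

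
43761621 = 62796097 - 19034476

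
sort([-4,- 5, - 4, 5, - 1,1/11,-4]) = [ - 5, - 4, - 4, - 4, - 1,1/11,5]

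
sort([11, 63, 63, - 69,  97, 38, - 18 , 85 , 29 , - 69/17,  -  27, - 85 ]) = [ - 85, - 69, - 27, - 18, - 69/17 , 11, 29,38, 63, 63,85,97 ]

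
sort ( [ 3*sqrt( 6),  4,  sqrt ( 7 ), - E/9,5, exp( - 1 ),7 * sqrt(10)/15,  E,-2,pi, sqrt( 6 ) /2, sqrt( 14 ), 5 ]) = [ - 2 ,-E/9 , exp( - 1), sqrt(6)/2, 7*sqrt(10)/15,  sqrt(7 ), E,  pi, sqrt(14),4, 5,5,  3*sqrt( 6)] 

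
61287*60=3677220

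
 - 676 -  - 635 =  - 41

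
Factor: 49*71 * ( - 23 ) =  - 80017 = - 7^2*  23^1*71^1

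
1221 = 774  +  447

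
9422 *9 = 84798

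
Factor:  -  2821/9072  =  -2^(  -  4) *3^(- 4)* 13^1*31^1 = - 403/1296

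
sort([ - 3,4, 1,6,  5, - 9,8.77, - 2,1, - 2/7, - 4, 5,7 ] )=[ -9, - 4, - 3,-2, - 2/7, 1,  1,4,5,5 , 6, 7,8.77 ] 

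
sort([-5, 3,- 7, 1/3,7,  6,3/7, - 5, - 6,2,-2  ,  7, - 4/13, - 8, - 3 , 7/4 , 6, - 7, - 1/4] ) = [ - 8 , - 7, - 7, - 6, - 5, - 5, - 3, - 2, -4/13, - 1/4,1/3, 3/7 , 7/4,2,3,6,6 , 7,7]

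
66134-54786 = 11348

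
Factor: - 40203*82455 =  - 3^4*5^1 *23^1*239^1*1489^1 = -3314938365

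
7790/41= 190 = 190.00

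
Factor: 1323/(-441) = -3^1 = - 3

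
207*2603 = 538821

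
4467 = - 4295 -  - 8762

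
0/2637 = 0 = 0.00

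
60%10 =0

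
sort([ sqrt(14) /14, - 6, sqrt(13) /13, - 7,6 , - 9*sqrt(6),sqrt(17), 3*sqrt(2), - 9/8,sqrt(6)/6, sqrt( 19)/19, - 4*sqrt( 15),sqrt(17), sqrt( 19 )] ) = [-9 * sqrt(6), - 4 *sqrt(15), - 7, - 6,- 9/8,sqrt(19) /19 , sqrt( 14 )/14,sqrt( 13)/13,sqrt( 6) /6,  sqrt( 17),sqrt (17),3*sqrt(2),  sqrt(19), 6]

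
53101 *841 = 44657941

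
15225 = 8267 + 6958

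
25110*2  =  50220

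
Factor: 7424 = 2^8*29^1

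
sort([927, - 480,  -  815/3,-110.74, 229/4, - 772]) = [ - 772, - 480, - 815/3, - 110.74,229/4,  927]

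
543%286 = 257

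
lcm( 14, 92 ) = 644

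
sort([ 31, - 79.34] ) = [-79.34,31] 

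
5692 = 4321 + 1371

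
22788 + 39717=62505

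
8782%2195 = 2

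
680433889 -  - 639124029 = 1319557918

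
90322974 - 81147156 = 9175818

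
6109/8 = 763 +5/8 = 763.62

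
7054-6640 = 414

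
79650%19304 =2434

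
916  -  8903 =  -7987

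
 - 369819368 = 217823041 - 587642409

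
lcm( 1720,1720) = 1720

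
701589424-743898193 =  - 42308769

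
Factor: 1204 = 2^2*7^1*43^1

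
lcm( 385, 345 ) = 26565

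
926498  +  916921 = 1843419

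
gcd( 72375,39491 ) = 1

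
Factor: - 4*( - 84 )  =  2^4 * 3^1*7^1 = 336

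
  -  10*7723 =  - 77230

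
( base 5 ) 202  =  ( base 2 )110100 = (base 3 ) 1221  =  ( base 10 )52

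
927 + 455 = 1382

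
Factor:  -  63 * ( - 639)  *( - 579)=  - 3^5* 7^1*71^1*193^1=-  23308803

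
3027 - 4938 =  - 1911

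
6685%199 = 118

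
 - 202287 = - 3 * 67429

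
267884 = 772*347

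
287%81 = 44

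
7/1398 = 7/1398  =  0.01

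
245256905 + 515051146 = 760308051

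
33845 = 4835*7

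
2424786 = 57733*42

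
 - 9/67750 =-1+67741/67750  =  -0.00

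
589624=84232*7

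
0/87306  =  0  =  0.00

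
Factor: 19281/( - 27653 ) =- 3^1*6427^1*27653^( - 1 )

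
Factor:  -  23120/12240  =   - 17/9 = -3^( - 2)*17^1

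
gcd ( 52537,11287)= 1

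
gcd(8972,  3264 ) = 4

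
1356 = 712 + 644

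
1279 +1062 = 2341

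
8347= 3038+5309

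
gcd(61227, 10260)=9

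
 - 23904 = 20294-44198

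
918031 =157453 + 760578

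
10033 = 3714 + 6319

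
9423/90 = 1047/10 = 104.70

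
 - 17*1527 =  -  25959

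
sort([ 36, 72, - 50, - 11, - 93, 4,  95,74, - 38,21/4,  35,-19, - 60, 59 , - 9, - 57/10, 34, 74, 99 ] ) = [-93, - 60, - 50, - 38 , - 19,-11, - 9, - 57/10, 4,21/4,34, 35, 36 , 59, 72 , 74 , 74,95 , 99 ]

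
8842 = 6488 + 2354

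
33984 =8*4248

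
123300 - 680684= - 557384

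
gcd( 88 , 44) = 44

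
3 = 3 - 0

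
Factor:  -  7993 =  - 7993^1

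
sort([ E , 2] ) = [ 2 , E] 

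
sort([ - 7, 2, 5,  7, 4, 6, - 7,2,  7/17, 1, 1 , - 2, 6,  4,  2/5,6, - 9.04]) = [ - 9.04, - 7 , - 7, - 2, 2/5,  7/17, 1,1,  2, 2, 4,4,5,6,6, 6,7 ] 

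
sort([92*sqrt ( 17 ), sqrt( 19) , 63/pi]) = [ sqrt( 19), 63/pi,  92 * sqrt( 17 )]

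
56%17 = 5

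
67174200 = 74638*900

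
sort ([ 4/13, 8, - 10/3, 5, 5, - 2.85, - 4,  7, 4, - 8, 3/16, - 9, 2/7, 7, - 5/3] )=[- 9, - 8, - 4, - 10/3, - 2.85, - 5/3,3/16 , 2/7, 4/13, 4, 5, 5,7, 7 , 8 ] 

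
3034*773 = 2345282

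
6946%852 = 130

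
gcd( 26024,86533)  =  1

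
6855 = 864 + 5991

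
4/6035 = 4/6035 = 0.00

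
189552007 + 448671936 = 638223943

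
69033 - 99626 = -30593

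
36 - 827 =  - 791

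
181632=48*3784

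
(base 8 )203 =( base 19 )6h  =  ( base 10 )131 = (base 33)3W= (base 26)51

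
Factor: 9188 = 2^2*2297^1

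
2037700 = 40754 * 50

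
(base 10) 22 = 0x16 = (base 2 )10110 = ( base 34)M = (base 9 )24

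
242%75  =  17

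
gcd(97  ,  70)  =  1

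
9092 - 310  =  8782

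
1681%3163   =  1681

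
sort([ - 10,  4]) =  [ - 10,4]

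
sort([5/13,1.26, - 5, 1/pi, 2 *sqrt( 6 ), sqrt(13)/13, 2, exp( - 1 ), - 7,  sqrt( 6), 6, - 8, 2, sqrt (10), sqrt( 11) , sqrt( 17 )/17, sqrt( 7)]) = [ - 8, -7, - 5  ,  sqrt(17 ) /17, sqrt( 13)/13, 1/pi, exp( - 1), 5/13, 1.26, 2,2, sqrt(  6 ), sqrt (7 ), sqrt (10), sqrt(11 ), 2*sqrt(6 ), 6]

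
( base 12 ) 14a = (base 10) 202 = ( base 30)6m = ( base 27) 7d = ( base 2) 11001010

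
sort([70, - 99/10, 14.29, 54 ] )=[-99/10,14.29 , 54,70]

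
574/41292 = 287/20646 = 0.01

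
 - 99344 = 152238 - 251582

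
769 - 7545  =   - 6776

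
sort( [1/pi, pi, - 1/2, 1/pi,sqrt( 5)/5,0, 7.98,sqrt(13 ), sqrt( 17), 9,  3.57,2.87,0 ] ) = [ - 1/2, 0, 0, 1/pi,1/pi, sqrt( 5)/5, 2.87,pi,3.57,sqrt(13), sqrt(17),7.98,9 ] 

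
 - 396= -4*99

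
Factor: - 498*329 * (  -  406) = 66519852 = 2^2*3^1*7^2  *  29^1* 47^1 * 83^1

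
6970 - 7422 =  - 452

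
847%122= 115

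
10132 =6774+3358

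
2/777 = 2/777 = 0.00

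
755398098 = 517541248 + 237856850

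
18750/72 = 3125/12 = 260.42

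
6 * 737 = 4422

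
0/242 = 0 = 0.00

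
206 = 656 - 450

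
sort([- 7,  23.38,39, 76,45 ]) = [  -  7, 23.38, 39, 45, 76 ] 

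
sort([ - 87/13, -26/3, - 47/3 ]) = [ - 47/3,-26/3,-87/13]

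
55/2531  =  55/2531 = 0.02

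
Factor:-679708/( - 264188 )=251^1*677^1*66047^( - 1) =169927/66047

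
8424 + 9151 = 17575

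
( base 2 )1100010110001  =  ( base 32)65H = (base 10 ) 6321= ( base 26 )993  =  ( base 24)AN9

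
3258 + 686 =3944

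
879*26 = 22854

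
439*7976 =3501464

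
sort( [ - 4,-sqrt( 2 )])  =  [ - 4, - sqrt(2)]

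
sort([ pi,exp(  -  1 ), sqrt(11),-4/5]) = [ - 4/5,exp( - 1 ), pi,sqrt ( 11)]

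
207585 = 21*9885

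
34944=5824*6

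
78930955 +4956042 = 83886997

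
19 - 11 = 8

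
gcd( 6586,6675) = 89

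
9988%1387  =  279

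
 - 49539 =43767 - 93306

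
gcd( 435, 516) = 3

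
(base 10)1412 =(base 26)228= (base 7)4055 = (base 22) 2K4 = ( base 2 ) 10110000100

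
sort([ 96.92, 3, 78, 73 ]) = [3, 73, 78, 96.92] 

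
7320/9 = 813 + 1/3= 813.33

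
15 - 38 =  -23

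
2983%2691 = 292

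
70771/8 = 70771/8 =8846.38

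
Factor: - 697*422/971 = - 2^1*17^1*41^1*211^1 * 971^( -1) =-294134/971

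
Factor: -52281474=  - 2^1*3^1*7^1*1244797^1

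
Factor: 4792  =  2^3*599^1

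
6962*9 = 62658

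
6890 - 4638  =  2252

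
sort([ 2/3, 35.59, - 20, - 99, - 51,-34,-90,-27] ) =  [ - 99, - 90, - 51,  -  34 , - 27, - 20, 2/3, 35.59 ]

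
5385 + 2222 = 7607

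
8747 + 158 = 8905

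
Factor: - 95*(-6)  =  2^1*3^1*5^1*19^1=570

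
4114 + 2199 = 6313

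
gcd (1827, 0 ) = 1827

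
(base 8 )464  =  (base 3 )102102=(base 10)308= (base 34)92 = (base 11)260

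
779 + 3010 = 3789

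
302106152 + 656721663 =958827815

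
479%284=195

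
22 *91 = 2002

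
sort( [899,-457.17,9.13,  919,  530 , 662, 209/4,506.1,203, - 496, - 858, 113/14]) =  [  -  858, - 496, - 457.17,113/14,9.13,209/4,  203,506.1, 530,662, 899, 919 ] 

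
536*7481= 4009816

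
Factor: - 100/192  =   - 2^( - 4) * 3^(-1)*5^2 = - 25/48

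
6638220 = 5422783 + 1215437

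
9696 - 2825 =6871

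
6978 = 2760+4218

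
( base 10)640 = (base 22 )172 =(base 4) 22000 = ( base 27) NJ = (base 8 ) 1200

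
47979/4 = 47979/4 = 11994.75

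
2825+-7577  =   - 4752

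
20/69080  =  1/3454 = 0.00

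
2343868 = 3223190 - 879322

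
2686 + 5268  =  7954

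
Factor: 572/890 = 286/445= 2^1*5^ ( -1 )*11^1*13^1*89^(-1 ) 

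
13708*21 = 287868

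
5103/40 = 127+23/40   =  127.58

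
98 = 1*98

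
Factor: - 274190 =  - 2^1*5^1*7^1*3917^1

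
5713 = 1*5713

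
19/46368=19/46368 = 0.00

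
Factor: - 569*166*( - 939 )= 88692306 = 2^1*3^1*83^1*313^1*569^1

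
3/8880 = 1/2960=0.00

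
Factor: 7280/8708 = 260/311 = 2^2*5^1 * 13^1*311^(-1 ) 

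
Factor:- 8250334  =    -  2^1 * 37^1 *111491^1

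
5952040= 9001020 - 3048980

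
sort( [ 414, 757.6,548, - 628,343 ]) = [-628, 343,414,548, 757.6] 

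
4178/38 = 109  +  18/19  =  109.95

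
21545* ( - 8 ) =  - 172360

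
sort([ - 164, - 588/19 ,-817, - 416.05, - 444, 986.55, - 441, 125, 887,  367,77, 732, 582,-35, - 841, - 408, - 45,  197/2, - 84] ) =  [ - 841, - 817 ,  -  444,  -  441, - 416.05, - 408,-164, - 84 , - 45, - 35 , - 588/19, 77,197/2, 125, 367,  582, 732,887, 986.55 ] 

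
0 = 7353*0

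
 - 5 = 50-55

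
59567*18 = 1072206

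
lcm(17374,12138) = 886074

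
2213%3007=2213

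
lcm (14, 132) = 924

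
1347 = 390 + 957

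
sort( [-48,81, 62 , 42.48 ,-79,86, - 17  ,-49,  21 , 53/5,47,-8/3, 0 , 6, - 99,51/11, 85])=[ - 99,-79, - 49, - 48,-17,-8/3 , 0 , 51/11,6,  53/5,21,42.48, 47,62, 81, 85,  86]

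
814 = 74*11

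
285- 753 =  - 468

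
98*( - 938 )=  - 91924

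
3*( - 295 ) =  - 885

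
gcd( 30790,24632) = 6158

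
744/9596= 186/2399  =  0.08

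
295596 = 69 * 4284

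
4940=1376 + 3564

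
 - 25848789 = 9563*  ( - 2703 )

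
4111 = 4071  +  40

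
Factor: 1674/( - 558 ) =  - 3 = - 3^1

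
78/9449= 78/9449 = 0.01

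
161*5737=923657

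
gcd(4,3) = 1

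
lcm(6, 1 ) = 6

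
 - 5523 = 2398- 7921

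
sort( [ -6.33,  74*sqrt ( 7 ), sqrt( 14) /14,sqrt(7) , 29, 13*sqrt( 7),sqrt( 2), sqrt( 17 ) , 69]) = [-6.33,  sqrt( 14 )/14, sqrt( 2),sqrt(7),sqrt(17 ),29,13*sqrt(7),69,74*sqrt(7)]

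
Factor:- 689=- 13^1*53^1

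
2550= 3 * 850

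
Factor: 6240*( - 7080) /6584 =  - 5522400/823 = -2^5 * 3^2 * 5^2*13^1*59^1*823^( - 1) 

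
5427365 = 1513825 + 3913540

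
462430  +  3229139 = 3691569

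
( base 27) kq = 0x236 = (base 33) h5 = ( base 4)20312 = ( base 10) 566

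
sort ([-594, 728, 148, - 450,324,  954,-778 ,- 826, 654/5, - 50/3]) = [ - 826, - 778,-594, - 450,-50/3, 654/5, 148 , 324,728 , 954 ] 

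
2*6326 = 12652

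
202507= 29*6983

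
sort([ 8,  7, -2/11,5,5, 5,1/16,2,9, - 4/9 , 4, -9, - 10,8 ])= [  -  10, - 9, - 4/9, - 2/11, 1/16,  2,  4,5,5, 5 , 7,8, 8, 9] 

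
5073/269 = 18 + 231/269 = 18.86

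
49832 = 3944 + 45888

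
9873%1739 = 1178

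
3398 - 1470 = 1928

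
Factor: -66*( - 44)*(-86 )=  - 2^4 * 3^1 * 11^2*43^1 =- 249744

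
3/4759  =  3/4759 = 0.00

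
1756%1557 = 199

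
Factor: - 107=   -  107^1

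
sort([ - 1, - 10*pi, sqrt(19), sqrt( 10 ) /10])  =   [-10*pi, - 1, sqrt(10 ) /10,sqrt (19) ] 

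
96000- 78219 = 17781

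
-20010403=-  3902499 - 16107904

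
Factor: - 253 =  - 11^1*23^1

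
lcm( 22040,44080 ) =44080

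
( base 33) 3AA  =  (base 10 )3607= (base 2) 111000010111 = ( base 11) 278A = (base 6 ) 24411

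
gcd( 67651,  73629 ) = 1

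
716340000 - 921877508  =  -205537508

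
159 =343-184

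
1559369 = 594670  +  964699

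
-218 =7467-7685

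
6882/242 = 3441/121 = 28.44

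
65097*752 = 48952944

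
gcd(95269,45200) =1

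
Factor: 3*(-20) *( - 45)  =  2^2*3^3*5^2 = 2700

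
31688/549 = 57 + 395/549 = 57.72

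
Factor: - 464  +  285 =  - 179 = -179^1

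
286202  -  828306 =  - 542104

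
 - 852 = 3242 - 4094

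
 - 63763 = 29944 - 93707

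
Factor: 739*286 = 211354 = 2^1*11^1*13^1*739^1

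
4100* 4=16400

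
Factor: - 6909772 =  - 2^2*29^1*59567^1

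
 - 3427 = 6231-9658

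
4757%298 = 287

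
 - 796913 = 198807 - 995720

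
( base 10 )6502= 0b1100101100110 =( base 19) I04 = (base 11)4981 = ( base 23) C6G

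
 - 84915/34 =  - 2498+1/2=- 2497.50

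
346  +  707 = 1053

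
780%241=57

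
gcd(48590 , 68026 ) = 9718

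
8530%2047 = 342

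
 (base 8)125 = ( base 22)3J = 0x55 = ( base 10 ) 85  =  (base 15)5A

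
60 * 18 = 1080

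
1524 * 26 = 39624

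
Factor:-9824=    - 2^5 * 307^1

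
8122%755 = 572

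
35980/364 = 1285/13 = 98.85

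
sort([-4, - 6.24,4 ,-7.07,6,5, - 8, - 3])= [ - 8, - 7.07, - 6.24, - 4 , - 3,4,5,6]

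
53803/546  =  98+295/546  =  98.54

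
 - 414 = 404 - 818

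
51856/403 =128 +272/403 = 128.67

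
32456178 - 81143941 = -48687763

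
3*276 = 828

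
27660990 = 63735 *434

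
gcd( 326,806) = 2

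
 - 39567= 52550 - 92117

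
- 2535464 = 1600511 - 4135975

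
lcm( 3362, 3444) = 141204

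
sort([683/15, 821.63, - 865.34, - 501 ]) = [ - 865.34, - 501,683/15, 821.63]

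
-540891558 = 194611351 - 735502909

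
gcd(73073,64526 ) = 77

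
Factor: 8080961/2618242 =2^( - 1)*7^1*11^( - 1 )*61^( - 1)*107^1 * 1951^(-1) * 10789^1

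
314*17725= 5565650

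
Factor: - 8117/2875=-5^(-3 )*23^( - 1)*8117^1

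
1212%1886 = 1212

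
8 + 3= 11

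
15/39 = 5/13 = 0.38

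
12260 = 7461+4799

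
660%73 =3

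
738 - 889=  - 151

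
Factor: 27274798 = 2^1*1669^1*8171^1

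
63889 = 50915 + 12974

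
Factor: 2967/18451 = 3^1*23^1*43^1 * 18451^ ( - 1)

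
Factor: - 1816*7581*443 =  - 6098823528= - 2^3 * 3^1*  7^1*19^2 * 227^1 * 443^1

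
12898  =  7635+5263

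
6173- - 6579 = 12752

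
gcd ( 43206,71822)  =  2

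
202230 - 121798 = 80432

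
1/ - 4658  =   - 1/4658 = -0.00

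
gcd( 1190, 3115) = 35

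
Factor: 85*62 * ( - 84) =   -  442680 = - 2^3 * 3^1*5^1*7^1*17^1 * 31^1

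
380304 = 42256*9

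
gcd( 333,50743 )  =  1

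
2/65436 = 1/32718  =  0.00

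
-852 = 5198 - 6050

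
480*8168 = 3920640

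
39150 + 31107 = 70257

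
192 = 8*24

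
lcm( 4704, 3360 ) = 23520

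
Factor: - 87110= -2^1*5^1 * 31^1*281^1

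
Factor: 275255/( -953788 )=-2^( - 2)*5^1*11^( - 1 )*53^(-1 ) * 409^( - 1 )*55051^1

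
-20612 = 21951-42563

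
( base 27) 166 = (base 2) 1110000001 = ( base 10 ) 897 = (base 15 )3EC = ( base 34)qd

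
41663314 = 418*99673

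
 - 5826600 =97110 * ( - 60)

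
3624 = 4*906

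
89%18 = 17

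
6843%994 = 879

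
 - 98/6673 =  - 1+6575/6673 = - 0.01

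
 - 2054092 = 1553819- 3607911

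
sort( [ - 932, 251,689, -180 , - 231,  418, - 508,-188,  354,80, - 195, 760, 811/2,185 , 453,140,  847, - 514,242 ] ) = [-932,-514,-508, - 231, - 195, - 188 , - 180 , 80, 140,185, 242, 251,354,811/2,418,  453,  689,760, 847]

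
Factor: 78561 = 3^2*7^1*29^1 * 43^1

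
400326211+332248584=732574795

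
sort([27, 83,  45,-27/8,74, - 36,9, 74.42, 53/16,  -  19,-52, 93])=[ - 52, - 36, - 19, - 27/8, 53/16 , 9, 27, 45, 74, 74.42,83, 93]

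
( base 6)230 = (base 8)132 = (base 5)330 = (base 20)4a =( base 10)90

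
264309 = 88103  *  3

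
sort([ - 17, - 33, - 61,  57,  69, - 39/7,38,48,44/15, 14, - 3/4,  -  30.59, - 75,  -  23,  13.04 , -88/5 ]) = [ - 75, -61, - 33, - 30.59, - 23, - 88/5, - 17, - 39/7, - 3/4,44/15, 13.04,14,38,48,57, 69 ]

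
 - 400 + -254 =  - 654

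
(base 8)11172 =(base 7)16535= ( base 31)4SI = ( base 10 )4730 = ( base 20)BGA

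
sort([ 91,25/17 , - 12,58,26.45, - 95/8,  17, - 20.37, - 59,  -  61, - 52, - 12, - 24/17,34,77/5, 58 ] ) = [ - 61 , - 59,- 52, - 20.37, - 12, - 12 , - 95/8, - 24/17 , 25/17 , 77/5, 17, 26.45,34, 58,58, 91]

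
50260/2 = 25130 = 25130.00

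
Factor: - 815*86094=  - 2^1*3^2*5^1*163^1 * 4783^1 = - 70166610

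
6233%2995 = 243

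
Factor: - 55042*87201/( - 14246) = 3^2* 13^1*17^( - 1) * 29^1 * 73^1*419^( - 1)*9689^1 = 2399858721/7123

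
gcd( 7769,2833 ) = 1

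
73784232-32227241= 41556991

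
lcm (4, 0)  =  0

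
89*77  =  6853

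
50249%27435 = 22814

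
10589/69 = 10589/69 = 153.46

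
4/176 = 1/44 = 0.02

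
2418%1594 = 824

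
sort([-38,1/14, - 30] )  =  [-38, - 30, 1/14] 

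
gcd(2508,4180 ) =836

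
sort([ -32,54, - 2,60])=[ - 32, - 2, 54, 60]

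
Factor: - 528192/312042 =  - 672/397 =-  2^5*3^1*7^1*397^( - 1 ) 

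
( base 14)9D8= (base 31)211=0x7A2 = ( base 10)1954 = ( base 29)29b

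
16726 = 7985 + 8741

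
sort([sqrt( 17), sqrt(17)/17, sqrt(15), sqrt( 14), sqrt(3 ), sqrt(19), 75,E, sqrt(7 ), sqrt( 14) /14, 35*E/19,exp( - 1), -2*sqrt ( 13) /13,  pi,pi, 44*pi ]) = [ - 2 *sqrt( 13 )/13, sqrt(17 ) /17, sqrt(14 ) /14, exp ( - 1), sqrt( 3),  sqrt(7), E,  pi, pi, sqrt(14),sqrt( 15 ),sqrt(17 ), sqrt(19),35*E/19,75, 44*pi]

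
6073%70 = 53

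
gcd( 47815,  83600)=5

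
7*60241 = 421687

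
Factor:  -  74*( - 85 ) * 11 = 69190 = 2^1*5^1*11^1*17^1*37^1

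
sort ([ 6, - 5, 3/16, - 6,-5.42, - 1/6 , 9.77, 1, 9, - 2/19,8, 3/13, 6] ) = [ - 6, - 5.42,-5,-1/6, - 2/19, 3/16, 3/13, 1, 6, 6, 8, 9 , 9.77 ] 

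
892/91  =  892/91 = 9.80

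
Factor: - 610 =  - 2^1*5^1*61^1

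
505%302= 203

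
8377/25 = 335 + 2/25 = 335.08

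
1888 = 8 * 236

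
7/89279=7/89279 = 0.00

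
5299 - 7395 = -2096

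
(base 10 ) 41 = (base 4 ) 221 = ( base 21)1k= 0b101001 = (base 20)21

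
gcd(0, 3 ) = 3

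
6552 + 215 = 6767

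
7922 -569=7353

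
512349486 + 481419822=993769308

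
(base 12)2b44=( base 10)5092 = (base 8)11744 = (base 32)4V4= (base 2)1001111100100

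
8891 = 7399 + 1492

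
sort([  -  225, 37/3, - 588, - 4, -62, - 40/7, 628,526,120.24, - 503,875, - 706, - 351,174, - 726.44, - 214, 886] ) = [ - 726.44, - 706, - 588, - 503, - 351, - 225 , - 214,-62, - 40/7, - 4,37/3, 120.24,174,526,628, 875,886]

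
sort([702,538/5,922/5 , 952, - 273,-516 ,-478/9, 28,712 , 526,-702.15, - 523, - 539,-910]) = [-910, - 702.15, - 539, - 523, - 516, - 273, - 478/9, 28, 538/5, 922/5, 526,702,  712,952]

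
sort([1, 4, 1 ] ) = [1, 1,  4]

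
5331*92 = 490452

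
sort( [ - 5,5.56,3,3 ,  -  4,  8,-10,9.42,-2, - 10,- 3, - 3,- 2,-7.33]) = [  -  10,-10,-7.33,-5,-4,-3,-3, - 2,  -  2,3,3, 5.56,8,9.42]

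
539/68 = 539/68 = 7.93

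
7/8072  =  7/8072 = 0.00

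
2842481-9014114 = -6171633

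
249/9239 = 249/9239 = 0.03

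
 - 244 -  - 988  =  744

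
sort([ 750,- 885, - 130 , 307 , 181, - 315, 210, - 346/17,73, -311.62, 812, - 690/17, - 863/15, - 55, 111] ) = [ - 885, - 315, - 311.62, - 130, - 863/15, - 55, - 690/17, - 346/17, 73, 111, 181, 210, 307 , 750,812 ] 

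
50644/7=7234 + 6/7 = 7234.86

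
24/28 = 6/7 = 0.86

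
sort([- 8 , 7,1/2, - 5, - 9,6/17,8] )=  [-9, - 8, - 5,6/17,1/2,  7,8] 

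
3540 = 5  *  708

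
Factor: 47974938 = 2^1 * 3^1*11^1*726893^1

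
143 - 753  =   - 610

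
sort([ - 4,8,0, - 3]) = [ - 4,-3, 0,8]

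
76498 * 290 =22184420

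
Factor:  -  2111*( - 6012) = 2^2*3^2*167^1*2111^1 =12691332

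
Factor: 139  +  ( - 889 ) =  - 750 = - 2^1 * 3^1 *5^3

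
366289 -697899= - 331610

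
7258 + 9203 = 16461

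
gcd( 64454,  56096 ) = 2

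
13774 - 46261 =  - 32487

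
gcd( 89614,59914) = 2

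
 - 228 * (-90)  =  20520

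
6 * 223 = 1338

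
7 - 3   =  4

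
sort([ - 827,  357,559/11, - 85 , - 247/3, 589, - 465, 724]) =[ - 827, - 465,-85, - 247/3,559/11,357,589,  724]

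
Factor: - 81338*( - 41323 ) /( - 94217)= - 2^1*31^2 * 43^1*67^1*71^( - 1)*607^1*1327^( - 1) = - 3361130174/94217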